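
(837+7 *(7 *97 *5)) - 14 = 24588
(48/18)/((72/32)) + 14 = 410/27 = 15.19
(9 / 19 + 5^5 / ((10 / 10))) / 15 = 59384 / 285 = 208.36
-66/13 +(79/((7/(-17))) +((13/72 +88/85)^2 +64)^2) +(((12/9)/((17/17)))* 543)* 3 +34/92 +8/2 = 18400247447032111992173/2936127542100480000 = 6266.84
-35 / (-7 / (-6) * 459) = -0.07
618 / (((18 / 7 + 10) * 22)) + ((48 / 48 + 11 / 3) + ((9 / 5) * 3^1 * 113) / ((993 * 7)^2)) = 537950424701 / 77950460280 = 6.90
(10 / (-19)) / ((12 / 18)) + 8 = 137 / 19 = 7.21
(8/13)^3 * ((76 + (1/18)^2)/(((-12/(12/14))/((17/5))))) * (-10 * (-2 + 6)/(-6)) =-107168000/3737097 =-28.68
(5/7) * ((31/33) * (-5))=-775/231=-3.35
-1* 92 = -92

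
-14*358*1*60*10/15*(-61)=12229280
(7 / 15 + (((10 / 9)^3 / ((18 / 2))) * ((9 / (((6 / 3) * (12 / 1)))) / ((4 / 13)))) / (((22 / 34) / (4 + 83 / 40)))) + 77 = 1254697 / 15840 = 79.21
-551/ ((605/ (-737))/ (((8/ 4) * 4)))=5369.75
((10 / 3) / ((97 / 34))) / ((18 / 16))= 2720 / 2619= 1.04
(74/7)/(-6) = -37/21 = -1.76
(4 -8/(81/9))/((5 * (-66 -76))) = -14/3195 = -0.00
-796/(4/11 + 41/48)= -420288/643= -653.64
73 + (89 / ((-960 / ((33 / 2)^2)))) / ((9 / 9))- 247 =-255027 / 1280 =-199.24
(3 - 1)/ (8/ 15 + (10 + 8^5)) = 15/ 245839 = 0.00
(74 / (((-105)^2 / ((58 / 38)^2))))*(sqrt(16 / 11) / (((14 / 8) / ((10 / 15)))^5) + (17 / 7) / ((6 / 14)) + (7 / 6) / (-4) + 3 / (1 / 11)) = 8157134848*sqrt(11) / 178803064907775 + 9552919 / 15920100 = 0.60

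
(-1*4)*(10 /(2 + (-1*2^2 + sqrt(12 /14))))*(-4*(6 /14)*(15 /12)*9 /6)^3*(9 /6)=-1366875 /1078-1366875*sqrt(42) /15092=-1854.93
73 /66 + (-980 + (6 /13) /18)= -839869 /858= -978.87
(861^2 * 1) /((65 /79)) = 58564359 /65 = 900990.14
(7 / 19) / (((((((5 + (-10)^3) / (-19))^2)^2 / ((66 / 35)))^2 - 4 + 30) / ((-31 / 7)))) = -120704864147604 / 1176848978381833662769287121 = -0.00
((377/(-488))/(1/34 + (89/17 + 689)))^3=-263251475929/191065156031177128000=-0.00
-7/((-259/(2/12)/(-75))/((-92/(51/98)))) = 59.72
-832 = -832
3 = 3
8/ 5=1.60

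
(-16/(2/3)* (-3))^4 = 26873856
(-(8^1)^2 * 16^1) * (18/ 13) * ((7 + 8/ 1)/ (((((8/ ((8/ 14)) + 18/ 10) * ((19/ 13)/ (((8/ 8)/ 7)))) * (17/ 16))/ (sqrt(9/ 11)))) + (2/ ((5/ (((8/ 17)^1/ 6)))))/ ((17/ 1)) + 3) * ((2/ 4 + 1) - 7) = 33177600 * sqrt(11)/ 178619 + 33825792/ 1445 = 24024.90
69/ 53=1.30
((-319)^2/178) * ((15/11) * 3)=416295/178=2338.74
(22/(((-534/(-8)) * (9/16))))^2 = 1982464/5774409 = 0.34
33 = 33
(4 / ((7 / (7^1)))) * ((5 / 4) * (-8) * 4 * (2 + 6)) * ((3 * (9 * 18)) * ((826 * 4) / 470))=-205535232 / 47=-4373090.04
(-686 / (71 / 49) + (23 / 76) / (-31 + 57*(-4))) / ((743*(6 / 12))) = -661659609 / 519195026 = -1.27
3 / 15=1 / 5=0.20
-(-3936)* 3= 11808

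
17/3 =5.67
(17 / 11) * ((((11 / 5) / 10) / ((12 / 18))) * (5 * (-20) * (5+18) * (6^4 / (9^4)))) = -6256 / 27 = -231.70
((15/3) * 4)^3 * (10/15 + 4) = 112000/3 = 37333.33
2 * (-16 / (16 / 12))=-24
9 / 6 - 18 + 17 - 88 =-175 / 2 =-87.50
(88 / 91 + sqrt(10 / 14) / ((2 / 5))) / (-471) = -5 * sqrt(35) / 6594 - 88 / 42861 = -0.01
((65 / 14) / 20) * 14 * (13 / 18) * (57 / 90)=3211 / 2160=1.49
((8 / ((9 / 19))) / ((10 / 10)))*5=84.44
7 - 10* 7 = -63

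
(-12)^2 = 144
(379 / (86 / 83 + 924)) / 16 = 31457 / 1228448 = 0.03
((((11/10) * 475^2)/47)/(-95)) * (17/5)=-17765/94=-188.99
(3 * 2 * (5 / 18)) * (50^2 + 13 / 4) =50065 / 12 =4172.08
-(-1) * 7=7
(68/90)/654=17/14715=0.00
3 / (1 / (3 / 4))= 9 / 4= 2.25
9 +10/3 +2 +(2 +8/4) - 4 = 43/3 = 14.33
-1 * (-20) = 20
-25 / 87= -0.29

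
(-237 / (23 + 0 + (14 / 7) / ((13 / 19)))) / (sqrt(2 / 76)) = -3081 * sqrt(38) / 337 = -56.36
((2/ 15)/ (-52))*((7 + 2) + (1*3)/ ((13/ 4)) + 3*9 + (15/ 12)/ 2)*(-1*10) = 0.96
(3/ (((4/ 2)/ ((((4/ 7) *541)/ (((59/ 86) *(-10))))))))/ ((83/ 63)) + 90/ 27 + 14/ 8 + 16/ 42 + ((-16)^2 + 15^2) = 298336529/ 685580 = 435.16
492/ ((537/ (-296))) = -48544/ 179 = -271.20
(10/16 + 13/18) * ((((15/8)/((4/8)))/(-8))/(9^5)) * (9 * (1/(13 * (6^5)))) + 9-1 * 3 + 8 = 7131138932251/509367066624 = 14.00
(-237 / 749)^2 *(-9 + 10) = 56169 / 561001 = 0.10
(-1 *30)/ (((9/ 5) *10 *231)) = -5/ 693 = -0.01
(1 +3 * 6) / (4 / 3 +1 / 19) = 1083 / 79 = 13.71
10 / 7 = 1.43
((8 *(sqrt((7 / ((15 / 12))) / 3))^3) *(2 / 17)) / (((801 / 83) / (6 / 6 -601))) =-594944 *sqrt(105) / 40851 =-149.23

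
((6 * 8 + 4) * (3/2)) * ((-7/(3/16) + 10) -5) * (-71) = 179062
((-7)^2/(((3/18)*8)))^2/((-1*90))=-2401/160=-15.01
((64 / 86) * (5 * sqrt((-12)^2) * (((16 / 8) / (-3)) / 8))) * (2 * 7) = -2240 / 43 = -52.09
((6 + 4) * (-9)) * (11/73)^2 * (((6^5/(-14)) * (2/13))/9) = 9408960/484939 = 19.40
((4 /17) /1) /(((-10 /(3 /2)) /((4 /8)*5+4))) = -39 /170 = -0.23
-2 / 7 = -0.29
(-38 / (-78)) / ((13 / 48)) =304 / 169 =1.80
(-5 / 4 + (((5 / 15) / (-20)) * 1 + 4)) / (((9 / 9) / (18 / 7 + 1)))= 205 / 21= 9.76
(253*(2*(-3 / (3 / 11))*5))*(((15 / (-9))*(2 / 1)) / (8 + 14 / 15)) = 695750 / 67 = 10384.33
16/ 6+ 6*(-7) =-39.33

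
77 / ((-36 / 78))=-1001 / 6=-166.83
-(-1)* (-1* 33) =-33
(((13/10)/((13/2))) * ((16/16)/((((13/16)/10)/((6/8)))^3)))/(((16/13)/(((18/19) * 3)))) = 1166400/3211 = 363.25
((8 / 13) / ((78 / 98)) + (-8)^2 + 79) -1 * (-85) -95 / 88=227.69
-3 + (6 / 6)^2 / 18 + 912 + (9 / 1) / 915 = 4990769 / 5490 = 909.07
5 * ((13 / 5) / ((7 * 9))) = 13 / 63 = 0.21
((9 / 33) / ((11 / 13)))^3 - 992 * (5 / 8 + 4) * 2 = -16255784417 / 1771561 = -9175.97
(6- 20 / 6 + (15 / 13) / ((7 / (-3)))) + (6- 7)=320 / 273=1.17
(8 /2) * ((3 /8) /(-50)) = -3 /100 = -0.03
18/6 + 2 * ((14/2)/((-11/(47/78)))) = 958/429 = 2.23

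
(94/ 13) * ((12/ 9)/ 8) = 47/ 39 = 1.21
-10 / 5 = -2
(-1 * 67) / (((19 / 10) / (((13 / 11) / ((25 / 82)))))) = -142844 / 1045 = -136.69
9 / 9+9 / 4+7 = 10.25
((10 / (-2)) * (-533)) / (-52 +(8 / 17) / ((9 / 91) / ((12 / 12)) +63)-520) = -2001087 / 429496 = -4.66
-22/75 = -0.29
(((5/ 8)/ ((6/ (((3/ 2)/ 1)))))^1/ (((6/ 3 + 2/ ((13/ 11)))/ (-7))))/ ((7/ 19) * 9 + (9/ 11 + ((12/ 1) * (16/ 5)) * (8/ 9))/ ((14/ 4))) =-0.02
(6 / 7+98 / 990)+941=3263878 / 3465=941.96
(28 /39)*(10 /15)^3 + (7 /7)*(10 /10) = 1277 /1053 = 1.21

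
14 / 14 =1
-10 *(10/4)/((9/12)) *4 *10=-1333.33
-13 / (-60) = 13 / 60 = 0.22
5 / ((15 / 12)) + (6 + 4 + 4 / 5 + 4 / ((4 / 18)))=164 / 5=32.80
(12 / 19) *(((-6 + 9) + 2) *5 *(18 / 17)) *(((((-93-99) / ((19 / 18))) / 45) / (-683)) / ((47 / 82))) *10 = 340070400 / 197003837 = 1.73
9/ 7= 1.29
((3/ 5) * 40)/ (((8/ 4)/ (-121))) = -1452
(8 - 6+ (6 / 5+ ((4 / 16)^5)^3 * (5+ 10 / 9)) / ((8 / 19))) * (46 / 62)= 43119324288367 / 11982958755840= 3.60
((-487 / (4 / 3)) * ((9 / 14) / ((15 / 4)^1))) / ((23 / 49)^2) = -1503369 / 5290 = -284.19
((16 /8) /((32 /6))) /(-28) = -3 /224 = -0.01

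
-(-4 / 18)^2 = -4 / 81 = -0.05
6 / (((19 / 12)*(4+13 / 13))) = 72 / 95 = 0.76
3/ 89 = 0.03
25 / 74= 0.34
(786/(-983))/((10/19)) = -7467/4915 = -1.52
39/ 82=0.48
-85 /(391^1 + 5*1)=-85 /396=-0.21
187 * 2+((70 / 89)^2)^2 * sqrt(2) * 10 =240100000 * sqrt(2) / 62742241+374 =379.41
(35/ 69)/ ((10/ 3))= 7/ 46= 0.15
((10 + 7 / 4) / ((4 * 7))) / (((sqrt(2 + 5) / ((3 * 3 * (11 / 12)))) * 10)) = 1551 * sqrt(7) / 31360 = 0.13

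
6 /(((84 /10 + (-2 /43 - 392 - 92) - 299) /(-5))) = 6450 /166549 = 0.04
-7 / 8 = -0.88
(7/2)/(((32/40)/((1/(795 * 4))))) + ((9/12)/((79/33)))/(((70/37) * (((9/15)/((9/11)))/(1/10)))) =337037/14068320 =0.02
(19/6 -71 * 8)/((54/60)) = -16945/27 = -627.59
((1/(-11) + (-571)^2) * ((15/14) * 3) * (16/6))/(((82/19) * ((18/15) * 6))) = 121683125/1353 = 89935.79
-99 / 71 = -1.39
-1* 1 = -1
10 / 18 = 5 / 9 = 0.56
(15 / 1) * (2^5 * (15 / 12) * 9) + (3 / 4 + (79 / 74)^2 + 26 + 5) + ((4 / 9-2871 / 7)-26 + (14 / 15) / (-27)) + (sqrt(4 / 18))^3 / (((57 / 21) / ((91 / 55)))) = 1274 * sqrt(2) / 28215 + 19394539903 / 3881115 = 4997.22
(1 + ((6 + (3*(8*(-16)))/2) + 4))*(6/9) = -362/3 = -120.67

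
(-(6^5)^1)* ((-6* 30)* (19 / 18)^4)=5212840 / 3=1737613.33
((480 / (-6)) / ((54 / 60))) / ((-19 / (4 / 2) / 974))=9113.45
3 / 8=0.38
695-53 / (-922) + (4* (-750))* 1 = -2125157 / 922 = -2304.94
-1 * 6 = -6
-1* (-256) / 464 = 16 / 29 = 0.55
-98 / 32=-49 / 16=-3.06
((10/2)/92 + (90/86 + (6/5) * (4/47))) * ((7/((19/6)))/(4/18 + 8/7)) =1.95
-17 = -17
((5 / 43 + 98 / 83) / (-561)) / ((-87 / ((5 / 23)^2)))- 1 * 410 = -12593514151715 / 30715888269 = -410.00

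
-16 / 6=-8 / 3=-2.67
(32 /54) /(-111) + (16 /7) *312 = 14960912 /20979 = 713.14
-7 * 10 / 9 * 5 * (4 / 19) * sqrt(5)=-18.31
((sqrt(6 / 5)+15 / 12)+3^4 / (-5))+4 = -219 / 20+sqrt(30) / 5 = -9.85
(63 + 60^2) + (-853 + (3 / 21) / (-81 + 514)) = 8517111 / 3031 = 2810.00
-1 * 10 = -10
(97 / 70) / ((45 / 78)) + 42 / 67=106537 / 35175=3.03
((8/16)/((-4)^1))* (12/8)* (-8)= 3/2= 1.50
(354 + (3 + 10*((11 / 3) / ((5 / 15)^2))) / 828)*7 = 228235 / 92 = 2480.82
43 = 43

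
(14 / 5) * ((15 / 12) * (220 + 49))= 1883 / 2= 941.50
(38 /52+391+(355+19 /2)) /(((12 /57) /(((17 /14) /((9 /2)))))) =1058471 /1092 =969.30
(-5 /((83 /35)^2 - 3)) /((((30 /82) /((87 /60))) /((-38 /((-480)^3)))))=-1106959 /426531225600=-0.00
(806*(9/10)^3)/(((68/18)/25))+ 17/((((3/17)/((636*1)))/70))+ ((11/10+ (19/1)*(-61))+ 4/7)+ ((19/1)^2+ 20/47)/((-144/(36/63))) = 8640828468841/2013480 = 4291489.59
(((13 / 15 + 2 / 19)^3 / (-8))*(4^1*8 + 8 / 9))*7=-5504768647 / 208342125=-26.42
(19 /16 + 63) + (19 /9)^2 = 88963 /1296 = 68.64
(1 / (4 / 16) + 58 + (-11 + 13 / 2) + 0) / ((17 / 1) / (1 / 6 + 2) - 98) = -1495 / 2344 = -0.64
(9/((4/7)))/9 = 7/4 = 1.75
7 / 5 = 1.40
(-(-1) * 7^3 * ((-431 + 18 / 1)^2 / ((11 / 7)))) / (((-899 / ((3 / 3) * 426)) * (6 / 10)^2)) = -1453853399950 / 29667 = -49005743.75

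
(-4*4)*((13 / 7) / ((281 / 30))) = -6240 / 1967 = -3.17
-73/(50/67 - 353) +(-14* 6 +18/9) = -1930391/23601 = -81.79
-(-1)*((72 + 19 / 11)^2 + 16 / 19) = 12498635 / 2299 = 5436.55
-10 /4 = -5 /2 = -2.50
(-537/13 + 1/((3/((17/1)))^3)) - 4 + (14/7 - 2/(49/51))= 2348930/17199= 136.57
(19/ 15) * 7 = 133/ 15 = 8.87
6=6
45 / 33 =15 / 11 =1.36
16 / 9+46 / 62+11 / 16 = 14317 / 4464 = 3.21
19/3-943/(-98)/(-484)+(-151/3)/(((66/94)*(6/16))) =-236732701/1280664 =-184.85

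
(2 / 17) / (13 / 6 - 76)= -12 / 7531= -0.00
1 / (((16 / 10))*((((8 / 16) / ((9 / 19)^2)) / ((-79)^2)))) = 2527605 / 1444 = 1750.42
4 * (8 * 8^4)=131072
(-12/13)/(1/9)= -108/13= -8.31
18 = 18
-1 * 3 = -3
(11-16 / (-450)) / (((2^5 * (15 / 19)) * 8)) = 47177 / 864000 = 0.05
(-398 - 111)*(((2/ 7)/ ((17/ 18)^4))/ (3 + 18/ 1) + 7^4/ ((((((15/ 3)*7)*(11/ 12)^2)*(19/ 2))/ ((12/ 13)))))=-2474643310018848/ 611567071115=-4046.40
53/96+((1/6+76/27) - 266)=-226771/864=-262.47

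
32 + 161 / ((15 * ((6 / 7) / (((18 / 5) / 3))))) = 3527 / 75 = 47.03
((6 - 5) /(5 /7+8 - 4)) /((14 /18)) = 3 /11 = 0.27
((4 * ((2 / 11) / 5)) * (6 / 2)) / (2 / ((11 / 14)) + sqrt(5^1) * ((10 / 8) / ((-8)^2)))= 44040192 / 256825495 -67584 * sqrt(5) / 51365099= 0.17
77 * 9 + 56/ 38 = 694.47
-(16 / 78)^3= -512 / 59319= -0.01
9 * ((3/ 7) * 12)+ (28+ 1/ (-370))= 192393/ 2590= 74.28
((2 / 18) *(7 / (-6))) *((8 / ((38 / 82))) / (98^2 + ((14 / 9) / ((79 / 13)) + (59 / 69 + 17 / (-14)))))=-29202824 / 125327913981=-0.00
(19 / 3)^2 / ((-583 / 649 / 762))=-5409946 / 159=-34024.82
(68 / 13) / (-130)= -34 / 845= -0.04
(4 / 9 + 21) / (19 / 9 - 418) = -193 / 3743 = -0.05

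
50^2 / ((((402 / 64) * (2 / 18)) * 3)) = 1194.03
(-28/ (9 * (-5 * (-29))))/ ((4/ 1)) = -7/ 1305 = -0.01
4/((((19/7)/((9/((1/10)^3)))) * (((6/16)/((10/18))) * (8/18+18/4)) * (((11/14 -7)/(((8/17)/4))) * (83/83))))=-62720000/833663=-75.23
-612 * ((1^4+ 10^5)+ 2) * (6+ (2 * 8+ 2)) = -1468844064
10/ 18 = 0.56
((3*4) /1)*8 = 96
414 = 414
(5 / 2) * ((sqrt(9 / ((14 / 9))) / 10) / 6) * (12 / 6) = 3 * sqrt(14) / 56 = 0.20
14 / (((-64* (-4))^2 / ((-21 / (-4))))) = 147 / 131072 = 0.00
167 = 167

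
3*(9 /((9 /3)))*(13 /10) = 117 /10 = 11.70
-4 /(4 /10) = -10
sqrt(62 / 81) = sqrt(62) / 9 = 0.87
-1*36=-36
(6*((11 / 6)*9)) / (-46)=-99 / 46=-2.15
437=437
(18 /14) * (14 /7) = 18 /7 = 2.57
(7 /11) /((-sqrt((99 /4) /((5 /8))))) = -7*sqrt(110) /726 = -0.10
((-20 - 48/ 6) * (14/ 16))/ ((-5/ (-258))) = -6321/ 5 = -1264.20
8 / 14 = 4 / 7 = 0.57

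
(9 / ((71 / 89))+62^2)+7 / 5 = 1369122 / 355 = 3856.68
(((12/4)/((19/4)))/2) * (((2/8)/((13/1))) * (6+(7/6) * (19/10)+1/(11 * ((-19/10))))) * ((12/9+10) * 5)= 2.81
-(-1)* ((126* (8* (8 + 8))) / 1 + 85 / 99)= 16128.86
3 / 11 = 0.27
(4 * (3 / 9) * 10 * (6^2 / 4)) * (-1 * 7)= -840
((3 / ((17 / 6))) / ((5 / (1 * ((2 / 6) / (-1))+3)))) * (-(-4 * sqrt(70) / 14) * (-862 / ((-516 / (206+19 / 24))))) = 611158 * sqrt(70) / 10965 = 466.33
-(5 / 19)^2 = -25 / 361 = -0.07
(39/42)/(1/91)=169/2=84.50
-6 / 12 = -1 / 2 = -0.50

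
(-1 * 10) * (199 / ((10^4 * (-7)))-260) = 18200199 / 7000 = 2600.03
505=505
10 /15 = 0.67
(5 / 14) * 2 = 5 / 7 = 0.71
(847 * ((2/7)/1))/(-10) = -121/5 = -24.20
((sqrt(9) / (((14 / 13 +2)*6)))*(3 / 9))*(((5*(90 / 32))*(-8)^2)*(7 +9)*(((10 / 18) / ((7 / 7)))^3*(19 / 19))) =32500 / 243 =133.74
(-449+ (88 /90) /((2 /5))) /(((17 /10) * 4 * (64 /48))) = -20095 /408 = -49.25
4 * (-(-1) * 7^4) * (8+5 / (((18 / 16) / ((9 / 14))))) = 104272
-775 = -775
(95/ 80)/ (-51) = -19/ 816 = -0.02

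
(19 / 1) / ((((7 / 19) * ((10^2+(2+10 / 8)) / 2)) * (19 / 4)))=608 / 2891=0.21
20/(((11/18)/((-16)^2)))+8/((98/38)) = 4517512/539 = 8381.28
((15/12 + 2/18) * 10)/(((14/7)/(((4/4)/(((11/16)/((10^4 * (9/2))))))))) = 4900000/11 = 445454.55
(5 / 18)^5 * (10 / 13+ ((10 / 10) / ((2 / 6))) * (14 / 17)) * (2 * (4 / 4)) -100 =-5219372225 / 52199316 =-99.99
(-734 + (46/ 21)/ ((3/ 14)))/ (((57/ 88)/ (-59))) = 33820688/ 513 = 65927.27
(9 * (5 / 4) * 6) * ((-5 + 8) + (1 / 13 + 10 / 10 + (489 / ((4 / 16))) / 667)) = 8205165 / 17342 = 473.14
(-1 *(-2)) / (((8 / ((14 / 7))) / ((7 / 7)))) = 1 / 2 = 0.50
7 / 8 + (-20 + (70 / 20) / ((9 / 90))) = 127 / 8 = 15.88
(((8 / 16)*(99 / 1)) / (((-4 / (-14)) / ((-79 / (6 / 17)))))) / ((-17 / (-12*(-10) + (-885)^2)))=14295262905 / 8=1786907863.12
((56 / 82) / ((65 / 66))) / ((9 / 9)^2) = 1848 / 2665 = 0.69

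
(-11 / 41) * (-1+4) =-33 / 41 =-0.80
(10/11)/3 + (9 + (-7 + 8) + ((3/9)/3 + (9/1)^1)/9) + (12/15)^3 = 1317274/111375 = 11.83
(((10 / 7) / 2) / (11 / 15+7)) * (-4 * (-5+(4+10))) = -675 / 203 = -3.33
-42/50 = -21/25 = -0.84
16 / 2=8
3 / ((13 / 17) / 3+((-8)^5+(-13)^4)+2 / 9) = -459 / 643598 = -0.00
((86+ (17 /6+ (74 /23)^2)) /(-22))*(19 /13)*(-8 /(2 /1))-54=-6273367 /226941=-27.64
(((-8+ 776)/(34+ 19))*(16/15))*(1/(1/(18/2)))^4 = 26873856/265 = 101410.78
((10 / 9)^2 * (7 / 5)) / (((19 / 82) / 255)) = 975800 / 513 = 1902.14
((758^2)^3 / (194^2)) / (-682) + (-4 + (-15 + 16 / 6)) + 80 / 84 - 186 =-497902782567000529 / 67377849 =-7389710267.64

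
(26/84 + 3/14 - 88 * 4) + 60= -6121/21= -291.48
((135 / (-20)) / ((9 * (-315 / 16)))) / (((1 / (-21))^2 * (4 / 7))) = 147 / 5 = 29.40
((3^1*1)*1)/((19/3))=9/19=0.47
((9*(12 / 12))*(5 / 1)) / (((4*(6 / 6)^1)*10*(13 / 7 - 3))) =-63 / 64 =-0.98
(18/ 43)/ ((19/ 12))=216/ 817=0.26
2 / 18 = 1 / 9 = 0.11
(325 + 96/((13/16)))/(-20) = -5761/260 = -22.16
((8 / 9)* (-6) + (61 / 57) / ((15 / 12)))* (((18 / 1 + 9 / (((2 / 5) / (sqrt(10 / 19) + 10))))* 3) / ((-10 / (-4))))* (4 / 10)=-1240272 / 2375 - 22968* sqrt(190) / 9025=-557.30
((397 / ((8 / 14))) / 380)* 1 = 2779 / 1520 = 1.83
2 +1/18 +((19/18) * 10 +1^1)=245/18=13.61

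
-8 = -8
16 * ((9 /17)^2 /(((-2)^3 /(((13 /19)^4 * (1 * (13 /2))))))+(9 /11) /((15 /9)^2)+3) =537688947849 /10357261475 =51.91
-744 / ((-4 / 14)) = 2604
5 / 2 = 2.50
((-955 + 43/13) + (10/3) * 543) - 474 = 384.31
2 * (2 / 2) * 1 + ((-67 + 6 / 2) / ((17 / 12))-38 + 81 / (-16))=-23457 / 272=-86.24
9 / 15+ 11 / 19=112 / 95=1.18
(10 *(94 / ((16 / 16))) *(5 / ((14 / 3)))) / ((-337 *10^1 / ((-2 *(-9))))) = -5.38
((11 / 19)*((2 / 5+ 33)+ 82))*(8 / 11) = 4616 / 95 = 48.59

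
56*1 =56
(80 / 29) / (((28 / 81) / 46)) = 74520 / 203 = 367.09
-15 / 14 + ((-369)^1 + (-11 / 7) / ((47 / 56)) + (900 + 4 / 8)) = 173895 / 329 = 528.56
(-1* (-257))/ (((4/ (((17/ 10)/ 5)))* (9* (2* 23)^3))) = 4369/ 175204800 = 0.00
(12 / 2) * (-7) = -42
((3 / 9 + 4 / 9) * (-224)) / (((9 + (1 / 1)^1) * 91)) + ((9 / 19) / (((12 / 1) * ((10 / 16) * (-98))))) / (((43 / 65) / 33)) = -5236591 / 23419305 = -0.22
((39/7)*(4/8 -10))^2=549081/196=2801.43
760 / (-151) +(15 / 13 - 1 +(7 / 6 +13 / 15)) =-167597 / 58890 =-2.85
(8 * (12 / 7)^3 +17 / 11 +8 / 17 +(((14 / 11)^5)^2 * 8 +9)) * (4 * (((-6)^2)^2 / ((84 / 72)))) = 624459.02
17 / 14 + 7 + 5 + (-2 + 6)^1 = 241 / 14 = 17.21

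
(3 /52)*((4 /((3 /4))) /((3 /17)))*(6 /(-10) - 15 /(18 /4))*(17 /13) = -8.97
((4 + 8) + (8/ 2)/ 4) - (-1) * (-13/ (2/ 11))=-117/ 2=-58.50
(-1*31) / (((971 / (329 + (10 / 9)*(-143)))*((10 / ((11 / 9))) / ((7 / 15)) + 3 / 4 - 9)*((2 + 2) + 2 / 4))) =-29235976 / 224863209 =-0.13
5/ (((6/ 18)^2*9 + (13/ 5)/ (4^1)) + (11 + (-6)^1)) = 100/ 133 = 0.75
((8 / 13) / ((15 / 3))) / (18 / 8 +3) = 0.02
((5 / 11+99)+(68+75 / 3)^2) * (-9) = -866097 / 11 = -78736.09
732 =732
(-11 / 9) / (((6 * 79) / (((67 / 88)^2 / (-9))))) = 4489 / 27029376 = 0.00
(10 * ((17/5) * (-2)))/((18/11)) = -374/9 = -41.56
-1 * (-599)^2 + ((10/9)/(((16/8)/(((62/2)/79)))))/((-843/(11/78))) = -16774339279999/46751094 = -358801.00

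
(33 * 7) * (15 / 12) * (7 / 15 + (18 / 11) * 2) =4319 / 4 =1079.75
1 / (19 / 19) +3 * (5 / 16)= 31 / 16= 1.94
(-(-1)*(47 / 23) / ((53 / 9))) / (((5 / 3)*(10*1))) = 1269 / 60950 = 0.02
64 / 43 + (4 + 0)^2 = 752 / 43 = 17.49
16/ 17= 0.94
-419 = -419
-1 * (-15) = 15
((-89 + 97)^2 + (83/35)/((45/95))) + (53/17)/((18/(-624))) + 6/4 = -402397/10710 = -37.57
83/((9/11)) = 913/9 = 101.44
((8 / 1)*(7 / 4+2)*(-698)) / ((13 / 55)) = -1151700 / 13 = -88592.31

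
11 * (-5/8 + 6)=473/8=59.12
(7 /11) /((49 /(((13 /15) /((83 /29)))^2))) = 142129 /119351925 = 0.00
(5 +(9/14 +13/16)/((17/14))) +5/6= 2869/408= 7.03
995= 995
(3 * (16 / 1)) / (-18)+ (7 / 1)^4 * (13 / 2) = 93623 / 6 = 15603.83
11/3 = 3.67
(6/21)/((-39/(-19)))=38/273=0.14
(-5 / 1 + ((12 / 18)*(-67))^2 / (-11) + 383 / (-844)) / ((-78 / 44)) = 105.39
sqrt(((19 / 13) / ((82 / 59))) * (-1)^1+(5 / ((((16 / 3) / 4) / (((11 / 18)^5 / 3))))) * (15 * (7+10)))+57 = sqrt(112153670112354) / 2072304+57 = 62.11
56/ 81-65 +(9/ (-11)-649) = -636287/ 891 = -714.13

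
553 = 553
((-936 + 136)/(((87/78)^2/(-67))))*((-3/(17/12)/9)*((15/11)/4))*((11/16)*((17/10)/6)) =-566150/841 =-673.19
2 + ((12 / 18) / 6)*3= 7 / 3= 2.33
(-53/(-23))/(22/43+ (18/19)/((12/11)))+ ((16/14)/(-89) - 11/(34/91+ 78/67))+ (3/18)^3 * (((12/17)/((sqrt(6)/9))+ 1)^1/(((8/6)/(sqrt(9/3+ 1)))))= -5.47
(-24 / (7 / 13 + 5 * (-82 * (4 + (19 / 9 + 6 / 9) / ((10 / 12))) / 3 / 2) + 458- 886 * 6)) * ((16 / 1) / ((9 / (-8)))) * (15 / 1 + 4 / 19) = -0.97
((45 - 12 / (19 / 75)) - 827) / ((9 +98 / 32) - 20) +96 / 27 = 2346368 / 21717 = 108.04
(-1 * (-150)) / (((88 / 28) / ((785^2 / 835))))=64703625 / 1837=35222.44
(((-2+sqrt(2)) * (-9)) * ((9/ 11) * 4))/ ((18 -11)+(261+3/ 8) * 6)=2592/ 69311 -1296 * sqrt(2)/ 69311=0.01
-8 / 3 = -2.67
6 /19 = 0.32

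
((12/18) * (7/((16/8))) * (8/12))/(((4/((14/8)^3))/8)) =2401/144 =16.67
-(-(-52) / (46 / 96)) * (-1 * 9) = 22464 / 23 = 976.70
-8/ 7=-1.14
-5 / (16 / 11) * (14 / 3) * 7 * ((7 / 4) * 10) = -94325 / 48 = -1965.10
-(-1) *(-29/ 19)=-1.53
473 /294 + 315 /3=31343 /294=106.61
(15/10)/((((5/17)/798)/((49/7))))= 142443/5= 28488.60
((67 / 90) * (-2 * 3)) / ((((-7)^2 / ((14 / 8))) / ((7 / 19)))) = -67 / 1140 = -0.06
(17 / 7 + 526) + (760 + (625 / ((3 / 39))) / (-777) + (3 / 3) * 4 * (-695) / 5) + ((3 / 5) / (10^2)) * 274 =140562347 / 194250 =723.62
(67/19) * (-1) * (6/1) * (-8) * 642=2064672/19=108666.95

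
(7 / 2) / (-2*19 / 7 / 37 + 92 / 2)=1813 / 23752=0.08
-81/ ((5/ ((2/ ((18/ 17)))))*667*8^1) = -153/ 26680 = -0.01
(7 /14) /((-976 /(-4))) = 1 /488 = 0.00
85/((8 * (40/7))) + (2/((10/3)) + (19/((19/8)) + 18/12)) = 3827/320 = 11.96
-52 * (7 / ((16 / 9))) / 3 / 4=-273 / 16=-17.06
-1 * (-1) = 1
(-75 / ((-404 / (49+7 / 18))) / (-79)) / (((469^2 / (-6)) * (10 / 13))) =8255 / 2005792936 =0.00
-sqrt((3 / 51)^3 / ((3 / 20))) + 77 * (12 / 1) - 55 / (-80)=14795 / 16 - 2 * sqrt(255) / 867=924.65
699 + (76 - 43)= 732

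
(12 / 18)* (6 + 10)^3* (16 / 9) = 131072 / 27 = 4854.52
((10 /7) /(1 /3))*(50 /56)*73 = 27375 /98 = 279.34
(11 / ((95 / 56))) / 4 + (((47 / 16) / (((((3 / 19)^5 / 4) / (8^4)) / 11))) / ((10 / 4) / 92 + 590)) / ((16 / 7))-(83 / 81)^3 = 876974213750776241 / 219244390227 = 3999984.73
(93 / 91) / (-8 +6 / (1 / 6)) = 93 / 2548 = 0.04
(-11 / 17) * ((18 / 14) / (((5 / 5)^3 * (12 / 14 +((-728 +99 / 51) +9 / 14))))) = 198 / 172445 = 0.00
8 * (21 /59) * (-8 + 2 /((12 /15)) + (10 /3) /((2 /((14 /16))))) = -679 /59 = -11.51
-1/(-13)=1/13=0.08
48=48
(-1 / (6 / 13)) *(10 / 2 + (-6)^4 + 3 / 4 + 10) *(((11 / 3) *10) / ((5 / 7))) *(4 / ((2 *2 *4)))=-583583 / 16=-36473.94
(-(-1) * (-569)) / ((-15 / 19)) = 10811 / 15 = 720.73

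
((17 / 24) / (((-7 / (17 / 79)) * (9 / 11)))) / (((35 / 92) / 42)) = -73117 / 24885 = -2.94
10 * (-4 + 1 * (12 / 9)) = -80 / 3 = -26.67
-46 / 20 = -23 / 10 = -2.30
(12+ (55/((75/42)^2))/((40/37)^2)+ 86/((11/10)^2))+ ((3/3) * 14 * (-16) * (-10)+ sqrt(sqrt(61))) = 2340.63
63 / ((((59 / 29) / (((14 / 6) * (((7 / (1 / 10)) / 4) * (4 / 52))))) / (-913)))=-136224165 / 1534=-88803.24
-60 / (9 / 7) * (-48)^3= 5160960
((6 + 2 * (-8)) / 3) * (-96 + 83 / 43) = 40450 / 129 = 313.57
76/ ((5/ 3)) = 228/ 5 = 45.60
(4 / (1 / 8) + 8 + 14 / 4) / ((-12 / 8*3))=-9.67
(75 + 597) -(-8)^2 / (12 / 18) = 576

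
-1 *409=-409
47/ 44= 1.07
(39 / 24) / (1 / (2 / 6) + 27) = 13 / 240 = 0.05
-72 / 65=-1.11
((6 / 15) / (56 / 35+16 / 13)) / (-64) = -13 / 5888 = -0.00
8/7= 1.14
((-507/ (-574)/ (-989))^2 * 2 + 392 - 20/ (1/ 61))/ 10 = -26683740221139/ 322267394596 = -82.80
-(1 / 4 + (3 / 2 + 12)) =-55 / 4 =-13.75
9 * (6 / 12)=9 / 2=4.50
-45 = -45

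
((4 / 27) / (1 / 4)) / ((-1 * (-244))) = 0.00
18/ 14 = 9/ 7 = 1.29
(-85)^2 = 7225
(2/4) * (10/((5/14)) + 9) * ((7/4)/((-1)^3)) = -32.38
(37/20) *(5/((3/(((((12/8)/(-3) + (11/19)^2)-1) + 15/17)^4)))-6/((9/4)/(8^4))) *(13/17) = -119238858707393476486201/7716553877985643840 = -15452.35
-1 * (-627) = 627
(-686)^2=470596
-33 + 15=-18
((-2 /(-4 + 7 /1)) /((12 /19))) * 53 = -1007 /18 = -55.94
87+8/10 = 439/5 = 87.80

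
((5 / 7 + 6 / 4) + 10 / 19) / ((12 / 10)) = 1215 / 532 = 2.28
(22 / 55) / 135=2 / 675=0.00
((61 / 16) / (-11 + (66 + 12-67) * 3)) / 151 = 61 / 53152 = 0.00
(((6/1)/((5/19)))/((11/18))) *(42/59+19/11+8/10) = 21568572/178475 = 120.85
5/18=0.28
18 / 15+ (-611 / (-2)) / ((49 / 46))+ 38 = 79869 / 245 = 326.00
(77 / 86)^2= 5929 / 7396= 0.80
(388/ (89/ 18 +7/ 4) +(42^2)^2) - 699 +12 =3111066.96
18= 18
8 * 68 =544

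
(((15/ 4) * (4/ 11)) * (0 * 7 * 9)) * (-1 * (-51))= 0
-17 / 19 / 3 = -17 / 57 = -0.30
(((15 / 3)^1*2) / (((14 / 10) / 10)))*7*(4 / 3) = 2000 / 3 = 666.67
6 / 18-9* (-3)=82 / 3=27.33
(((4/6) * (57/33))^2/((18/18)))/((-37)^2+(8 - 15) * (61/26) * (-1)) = 37544/39226869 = 0.00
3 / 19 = 0.16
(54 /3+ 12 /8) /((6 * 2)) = 13 /8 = 1.62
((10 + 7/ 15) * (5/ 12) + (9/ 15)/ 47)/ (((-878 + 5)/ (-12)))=37003/ 615465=0.06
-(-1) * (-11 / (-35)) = 11 / 35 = 0.31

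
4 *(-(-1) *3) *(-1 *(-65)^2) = -50700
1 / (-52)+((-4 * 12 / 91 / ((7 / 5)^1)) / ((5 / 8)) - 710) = -1810665 / 2548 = -710.62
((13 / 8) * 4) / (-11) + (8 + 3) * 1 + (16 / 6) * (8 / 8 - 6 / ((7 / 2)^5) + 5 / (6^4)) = 586523477 / 44925111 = 13.06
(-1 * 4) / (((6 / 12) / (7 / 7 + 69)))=-560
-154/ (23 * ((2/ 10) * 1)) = -770/ 23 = -33.48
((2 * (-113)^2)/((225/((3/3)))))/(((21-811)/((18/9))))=-25538/88875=-0.29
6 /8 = 3 /4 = 0.75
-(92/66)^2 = -2116/1089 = -1.94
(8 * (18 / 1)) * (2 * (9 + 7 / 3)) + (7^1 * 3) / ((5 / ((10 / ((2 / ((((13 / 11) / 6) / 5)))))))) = 359131 / 110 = 3264.83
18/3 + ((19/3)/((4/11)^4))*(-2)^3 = -2891.70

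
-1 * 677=-677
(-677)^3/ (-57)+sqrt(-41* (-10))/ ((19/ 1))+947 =sqrt(410)/ 19+310342712/ 57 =5444610.05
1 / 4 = 0.25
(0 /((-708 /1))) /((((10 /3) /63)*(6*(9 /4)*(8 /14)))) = 0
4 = 4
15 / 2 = 7.50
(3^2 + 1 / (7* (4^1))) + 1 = 281 / 28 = 10.04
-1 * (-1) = 1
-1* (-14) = 14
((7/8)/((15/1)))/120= 7/14400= 0.00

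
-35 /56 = -5 /8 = -0.62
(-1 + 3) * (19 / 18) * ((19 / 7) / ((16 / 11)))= 3971 / 1008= 3.94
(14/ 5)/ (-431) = -14/ 2155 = -0.01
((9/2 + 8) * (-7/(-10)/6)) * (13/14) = 65/48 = 1.35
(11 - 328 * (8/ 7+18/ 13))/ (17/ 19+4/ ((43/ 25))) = -20272221/ 79807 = -254.02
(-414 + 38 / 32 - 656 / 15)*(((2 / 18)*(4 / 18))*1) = -109571 / 9720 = -11.27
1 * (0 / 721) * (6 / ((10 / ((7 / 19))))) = 0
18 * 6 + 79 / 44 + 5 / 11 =441 / 4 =110.25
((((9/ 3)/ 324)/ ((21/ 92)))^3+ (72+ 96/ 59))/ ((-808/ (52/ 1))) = -10293966232225/ 2172463846434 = -4.74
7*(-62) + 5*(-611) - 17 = -3506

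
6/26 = 3/13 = 0.23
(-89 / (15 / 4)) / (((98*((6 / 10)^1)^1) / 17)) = -6.86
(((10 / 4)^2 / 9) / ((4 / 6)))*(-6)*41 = -1025 / 4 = -256.25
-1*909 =-909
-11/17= -0.65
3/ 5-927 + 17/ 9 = -41603/ 45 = -924.51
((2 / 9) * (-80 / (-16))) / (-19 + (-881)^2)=0.00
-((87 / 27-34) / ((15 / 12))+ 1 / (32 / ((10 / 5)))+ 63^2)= -2839997 / 720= -3944.44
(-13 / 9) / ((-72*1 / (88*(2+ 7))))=143 / 9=15.89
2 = 2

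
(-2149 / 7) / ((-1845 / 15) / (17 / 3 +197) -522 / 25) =4666400 / 326601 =14.29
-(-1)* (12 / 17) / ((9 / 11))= 0.86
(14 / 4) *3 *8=84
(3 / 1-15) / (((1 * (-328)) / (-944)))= -1416 / 41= -34.54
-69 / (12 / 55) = -1265 / 4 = -316.25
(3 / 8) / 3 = 1 / 8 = 0.12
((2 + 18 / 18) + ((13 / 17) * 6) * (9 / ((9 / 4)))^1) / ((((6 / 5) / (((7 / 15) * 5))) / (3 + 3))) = 4235 / 17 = 249.12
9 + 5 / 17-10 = -12 / 17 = -0.71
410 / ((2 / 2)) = 410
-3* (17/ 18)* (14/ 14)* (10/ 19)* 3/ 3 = -85/ 57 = -1.49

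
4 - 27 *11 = -293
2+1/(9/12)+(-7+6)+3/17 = 128/51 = 2.51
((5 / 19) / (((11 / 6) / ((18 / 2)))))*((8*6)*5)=64800 / 209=310.05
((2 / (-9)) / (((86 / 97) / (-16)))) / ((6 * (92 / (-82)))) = -15908 / 26703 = -0.60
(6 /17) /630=1 /1785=0.00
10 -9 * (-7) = 73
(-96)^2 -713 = 8503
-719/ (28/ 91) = -9347/ 4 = -2336.75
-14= -14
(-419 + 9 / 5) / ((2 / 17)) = -17731 / 5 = -3546.20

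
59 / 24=2.46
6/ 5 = 1.20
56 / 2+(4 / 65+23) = 3319 / 65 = 51.06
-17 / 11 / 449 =-17 / 4939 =-0.00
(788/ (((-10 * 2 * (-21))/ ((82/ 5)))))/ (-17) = -16154/ 8925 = -1.81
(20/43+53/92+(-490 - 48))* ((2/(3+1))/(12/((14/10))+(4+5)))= -15.28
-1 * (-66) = 66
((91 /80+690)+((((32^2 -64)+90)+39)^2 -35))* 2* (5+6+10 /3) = 1360608451 /40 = 34015211.28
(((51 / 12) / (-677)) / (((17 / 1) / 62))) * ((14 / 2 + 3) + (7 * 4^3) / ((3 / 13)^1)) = -90737 / 2031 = -44.68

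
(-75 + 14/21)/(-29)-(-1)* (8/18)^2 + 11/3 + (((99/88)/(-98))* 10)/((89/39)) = 522616529/81951912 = 6.38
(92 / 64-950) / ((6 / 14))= -35413 / 16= -2213.31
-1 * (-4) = 4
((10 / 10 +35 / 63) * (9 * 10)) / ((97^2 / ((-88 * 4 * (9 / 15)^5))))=-2395008 / 5880625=-0.41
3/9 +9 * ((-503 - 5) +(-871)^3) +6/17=-303296559886/51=-5946991370.31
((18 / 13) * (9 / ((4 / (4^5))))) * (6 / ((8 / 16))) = 497664 / 13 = 38281.85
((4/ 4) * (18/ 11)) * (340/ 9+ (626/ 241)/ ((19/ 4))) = 3158792/ 50369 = 62.71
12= 12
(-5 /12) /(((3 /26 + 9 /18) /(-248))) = 2015 /12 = 167.92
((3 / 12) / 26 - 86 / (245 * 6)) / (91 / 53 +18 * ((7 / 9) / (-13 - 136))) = -29511089 / 979731480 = -0.03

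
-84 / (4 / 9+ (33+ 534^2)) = -756 / 2566705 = -0.00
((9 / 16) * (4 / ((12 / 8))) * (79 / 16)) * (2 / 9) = 79 / 48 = 1.65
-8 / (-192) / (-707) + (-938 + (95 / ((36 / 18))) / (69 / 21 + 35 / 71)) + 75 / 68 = -27818140355 / 30095576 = -924.33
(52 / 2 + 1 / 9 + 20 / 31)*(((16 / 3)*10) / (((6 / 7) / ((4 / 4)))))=4180400 / 2511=1664.83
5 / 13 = 0.38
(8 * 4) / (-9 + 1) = -4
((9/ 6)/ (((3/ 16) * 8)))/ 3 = 1/ 3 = 0.33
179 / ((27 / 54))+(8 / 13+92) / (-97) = 357.05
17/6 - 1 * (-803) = 4835/6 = 805.83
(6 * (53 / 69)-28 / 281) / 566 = 0.01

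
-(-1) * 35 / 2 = 35 / 2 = 17.50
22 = 22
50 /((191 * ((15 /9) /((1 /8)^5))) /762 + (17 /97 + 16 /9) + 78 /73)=0.00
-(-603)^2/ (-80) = 363609/ 80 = 4545.11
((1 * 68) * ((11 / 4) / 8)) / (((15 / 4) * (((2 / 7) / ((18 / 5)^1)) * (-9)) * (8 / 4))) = -1309 / 300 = -4.36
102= 102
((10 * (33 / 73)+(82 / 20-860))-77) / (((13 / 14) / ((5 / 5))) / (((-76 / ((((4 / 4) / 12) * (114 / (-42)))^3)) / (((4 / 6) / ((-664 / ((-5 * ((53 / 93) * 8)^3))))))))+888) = -17598777166823598774 / 16833327443124905105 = -1.05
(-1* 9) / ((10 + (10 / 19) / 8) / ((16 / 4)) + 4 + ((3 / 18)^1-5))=-5.35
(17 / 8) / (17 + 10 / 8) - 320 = -46703 / 146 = -319.88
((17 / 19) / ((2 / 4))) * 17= 578 / 19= 30.42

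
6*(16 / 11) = 96 / 11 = 8.73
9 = 9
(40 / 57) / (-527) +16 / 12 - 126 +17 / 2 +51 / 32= -110134267 / 961248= -114.57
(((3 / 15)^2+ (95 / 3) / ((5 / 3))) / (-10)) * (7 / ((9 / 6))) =-3332 / 375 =-8.89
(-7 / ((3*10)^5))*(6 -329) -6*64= -9331197739 / 24300000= -384.00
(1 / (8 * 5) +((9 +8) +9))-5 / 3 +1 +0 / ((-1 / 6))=3043 / 120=25.36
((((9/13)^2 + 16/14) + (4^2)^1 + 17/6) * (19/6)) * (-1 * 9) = -2758667/4732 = -582.98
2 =2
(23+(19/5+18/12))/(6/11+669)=3113/73650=0.04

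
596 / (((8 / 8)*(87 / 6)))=1192 / 29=41.10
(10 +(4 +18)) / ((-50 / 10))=-32 / 5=-6.40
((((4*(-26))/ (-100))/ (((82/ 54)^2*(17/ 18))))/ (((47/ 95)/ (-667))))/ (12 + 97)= -4323672756/ 731999855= -5.91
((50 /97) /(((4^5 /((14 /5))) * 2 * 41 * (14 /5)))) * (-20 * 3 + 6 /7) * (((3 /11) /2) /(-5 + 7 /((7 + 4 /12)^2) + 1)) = 0.00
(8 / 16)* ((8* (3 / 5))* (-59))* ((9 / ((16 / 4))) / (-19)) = 16.77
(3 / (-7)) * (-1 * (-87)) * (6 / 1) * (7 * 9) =-14094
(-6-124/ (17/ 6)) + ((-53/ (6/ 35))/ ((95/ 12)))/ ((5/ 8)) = -181282/ 1615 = -112.25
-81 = -81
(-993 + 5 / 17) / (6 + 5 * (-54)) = 4219 / 1122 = 3.76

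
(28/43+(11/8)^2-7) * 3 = -36807/2752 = -13.37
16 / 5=3.20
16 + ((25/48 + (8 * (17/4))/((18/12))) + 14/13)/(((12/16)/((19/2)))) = 100885/312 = 323.35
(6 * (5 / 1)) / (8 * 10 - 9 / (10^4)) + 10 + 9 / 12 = 35599613 / 3199964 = 11.13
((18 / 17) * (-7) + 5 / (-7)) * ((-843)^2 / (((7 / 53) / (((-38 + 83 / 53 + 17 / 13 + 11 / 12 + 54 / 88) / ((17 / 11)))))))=49993395097389 / 52598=950480913.67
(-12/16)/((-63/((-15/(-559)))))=5/15652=0.00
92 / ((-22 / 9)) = -414 / 11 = -37.64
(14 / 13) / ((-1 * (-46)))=7 / 299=0.02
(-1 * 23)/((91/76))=-1748/91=-19.21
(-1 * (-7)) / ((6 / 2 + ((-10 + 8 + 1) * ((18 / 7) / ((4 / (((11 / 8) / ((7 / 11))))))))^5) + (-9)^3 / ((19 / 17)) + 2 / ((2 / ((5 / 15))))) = -118182509911474176 / 11043322205457111929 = -0.01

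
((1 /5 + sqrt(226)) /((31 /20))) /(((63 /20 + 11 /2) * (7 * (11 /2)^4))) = 1280 /549637781 + 6400 * sqrt(226) /549637781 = 0.00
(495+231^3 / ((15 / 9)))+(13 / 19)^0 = 36981653 / 5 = 7396330.60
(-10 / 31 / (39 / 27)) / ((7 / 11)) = -990 / 2821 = -0.35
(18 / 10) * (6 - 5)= 9 / 5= 1.80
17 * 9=153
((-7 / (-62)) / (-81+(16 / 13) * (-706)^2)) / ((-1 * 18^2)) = -91 / 160180165224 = -0.00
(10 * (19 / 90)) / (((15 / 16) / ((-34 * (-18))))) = 1378.13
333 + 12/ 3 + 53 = 390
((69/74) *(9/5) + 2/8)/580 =0.00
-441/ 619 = -0.71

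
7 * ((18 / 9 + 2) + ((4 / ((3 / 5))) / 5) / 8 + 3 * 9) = 1309 / 6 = 218.17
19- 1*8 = 11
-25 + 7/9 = -218/9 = -24.22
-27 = -27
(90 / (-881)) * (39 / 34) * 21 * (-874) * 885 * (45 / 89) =1282813827750 / 1332953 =962384.89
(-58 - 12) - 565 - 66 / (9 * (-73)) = -139043 / 219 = -634.90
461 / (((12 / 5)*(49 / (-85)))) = -195925 / 588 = -333.21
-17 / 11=-1.55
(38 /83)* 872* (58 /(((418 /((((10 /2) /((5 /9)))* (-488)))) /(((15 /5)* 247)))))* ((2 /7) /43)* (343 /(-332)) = 4032655308864 /3258497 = 1237581.41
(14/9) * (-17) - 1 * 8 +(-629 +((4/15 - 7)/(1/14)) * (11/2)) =-53186/45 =-1181.91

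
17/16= 1.06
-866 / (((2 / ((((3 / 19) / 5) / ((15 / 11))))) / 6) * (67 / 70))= -62.86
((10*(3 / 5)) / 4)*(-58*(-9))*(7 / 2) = 5481 / 2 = 2740.50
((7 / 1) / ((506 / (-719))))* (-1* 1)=5033 / 506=9.95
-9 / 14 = -0.64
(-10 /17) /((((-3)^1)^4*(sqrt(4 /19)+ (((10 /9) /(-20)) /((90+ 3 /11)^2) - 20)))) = 77783410432080*sqrt(19) /40679553538644123251+ 14778853019709980 /40679553538644123251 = 0.00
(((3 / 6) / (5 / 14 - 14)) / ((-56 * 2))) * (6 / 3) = 1 / 1528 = 0.00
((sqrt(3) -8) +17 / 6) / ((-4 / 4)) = 31 / 6 -sqrt(3) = 3.43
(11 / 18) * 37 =407 / 18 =22.61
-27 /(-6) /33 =3 /22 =0.14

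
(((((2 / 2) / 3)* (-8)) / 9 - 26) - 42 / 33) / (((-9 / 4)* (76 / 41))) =335708 / 50787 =6.61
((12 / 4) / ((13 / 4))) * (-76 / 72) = -38 / 39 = -0.97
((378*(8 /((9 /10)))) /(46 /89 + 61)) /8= 2492 /365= 6.83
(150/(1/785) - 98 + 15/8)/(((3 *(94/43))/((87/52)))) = 1173715057/39104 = 30015.22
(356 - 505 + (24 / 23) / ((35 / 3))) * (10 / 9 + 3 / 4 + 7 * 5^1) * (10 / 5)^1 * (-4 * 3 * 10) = 636285884 / 483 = 1317362.08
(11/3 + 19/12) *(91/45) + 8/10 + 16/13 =1973/156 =12.65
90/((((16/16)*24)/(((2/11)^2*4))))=60/121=0.50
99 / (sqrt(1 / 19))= 99 * sqrt(19)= 431.53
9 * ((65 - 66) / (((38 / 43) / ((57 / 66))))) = -387 / 44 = -8.80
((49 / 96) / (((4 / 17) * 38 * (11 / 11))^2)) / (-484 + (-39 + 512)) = -14161 / 24397824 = -0.00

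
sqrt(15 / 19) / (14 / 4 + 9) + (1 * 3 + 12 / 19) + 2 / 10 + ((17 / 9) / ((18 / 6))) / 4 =2 * sqrt(285) / 475 + 40927 / 10260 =4.06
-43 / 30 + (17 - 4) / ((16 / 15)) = 2581 / 240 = 10.75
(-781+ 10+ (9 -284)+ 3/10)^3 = -1143460913993/1000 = -1143460913.99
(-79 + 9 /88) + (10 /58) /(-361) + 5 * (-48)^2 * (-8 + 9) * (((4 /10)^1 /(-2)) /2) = -1133992051 /921272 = -1230.90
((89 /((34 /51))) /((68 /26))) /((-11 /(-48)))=41652 /187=222.74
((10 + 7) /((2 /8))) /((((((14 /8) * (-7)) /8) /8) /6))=-104448 /49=-2131.59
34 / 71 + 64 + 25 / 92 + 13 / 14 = 65.68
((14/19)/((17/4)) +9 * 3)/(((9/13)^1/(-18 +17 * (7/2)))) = 9470383/5814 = 1628.89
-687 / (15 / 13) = -2977 / 5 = -595.40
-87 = -87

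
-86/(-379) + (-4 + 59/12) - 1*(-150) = 687401/4548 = 151.14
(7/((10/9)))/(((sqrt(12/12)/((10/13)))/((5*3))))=945/13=72.69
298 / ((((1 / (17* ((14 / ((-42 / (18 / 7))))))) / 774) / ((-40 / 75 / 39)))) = 20912448 / 455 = 45961.42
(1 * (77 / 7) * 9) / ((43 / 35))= 3465 / 43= 80.58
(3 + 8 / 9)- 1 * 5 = -10 / 9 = -1.11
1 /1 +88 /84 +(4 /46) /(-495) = 163171 /79695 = 2.05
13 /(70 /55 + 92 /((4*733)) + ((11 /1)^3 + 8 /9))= 943371 /96745816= 0.01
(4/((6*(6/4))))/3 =4/27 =0.15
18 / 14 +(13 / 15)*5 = 5.62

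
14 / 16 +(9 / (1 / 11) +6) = 847 / 8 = 105.88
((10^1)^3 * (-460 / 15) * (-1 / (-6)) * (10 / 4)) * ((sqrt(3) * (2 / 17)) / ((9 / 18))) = -460000 * sqrt(3) / 153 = -5207.47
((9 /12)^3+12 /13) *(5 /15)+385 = 320693 /832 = 385.45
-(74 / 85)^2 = -5476 / 7225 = -0.76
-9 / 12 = -3 / 4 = -0.75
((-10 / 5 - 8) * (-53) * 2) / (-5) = -212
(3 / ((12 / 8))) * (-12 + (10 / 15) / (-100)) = -1801 / 75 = -24.01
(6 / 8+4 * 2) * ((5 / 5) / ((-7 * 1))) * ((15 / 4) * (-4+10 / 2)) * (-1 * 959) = 71925 / 16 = 4495.31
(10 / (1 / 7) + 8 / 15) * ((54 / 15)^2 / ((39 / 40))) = 304704 / 325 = 937.55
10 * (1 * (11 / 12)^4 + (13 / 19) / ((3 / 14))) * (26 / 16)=99850595 / 1575936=63.36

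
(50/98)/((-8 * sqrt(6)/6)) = -25 * sqrt(6)/392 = -0.16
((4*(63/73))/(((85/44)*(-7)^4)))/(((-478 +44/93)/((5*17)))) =-73656/555990995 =-0.00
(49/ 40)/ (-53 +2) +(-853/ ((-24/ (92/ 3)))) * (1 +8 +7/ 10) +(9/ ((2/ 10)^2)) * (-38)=2475463/ 1224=2022.44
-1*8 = -8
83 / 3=27.67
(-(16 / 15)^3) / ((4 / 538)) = -550912 / 3375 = -163.23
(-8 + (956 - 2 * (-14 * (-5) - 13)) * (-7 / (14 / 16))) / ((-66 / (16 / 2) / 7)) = 62944 / 11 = 5722.18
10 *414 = 4140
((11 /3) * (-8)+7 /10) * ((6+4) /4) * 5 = -4295 /12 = -357.92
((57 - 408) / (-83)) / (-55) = -0.08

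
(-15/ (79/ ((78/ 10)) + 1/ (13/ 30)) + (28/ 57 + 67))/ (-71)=-366490/ 392559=-0.93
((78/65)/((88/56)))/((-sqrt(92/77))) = -21 * sqrt(1771)/1265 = -0.70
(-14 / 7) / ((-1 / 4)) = 8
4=4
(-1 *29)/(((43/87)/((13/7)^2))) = -426387/2107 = -202.37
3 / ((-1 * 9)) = -1 / 3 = -0.33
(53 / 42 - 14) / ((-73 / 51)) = 9095 / 1022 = 8.90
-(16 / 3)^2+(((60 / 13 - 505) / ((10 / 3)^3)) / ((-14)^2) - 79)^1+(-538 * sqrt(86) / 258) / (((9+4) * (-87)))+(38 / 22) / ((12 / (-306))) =-7646203573 / 50450400+269 * sqrt(86) / 145899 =-151.54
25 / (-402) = -0.06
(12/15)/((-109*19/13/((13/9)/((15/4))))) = -2704/1397925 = -0.00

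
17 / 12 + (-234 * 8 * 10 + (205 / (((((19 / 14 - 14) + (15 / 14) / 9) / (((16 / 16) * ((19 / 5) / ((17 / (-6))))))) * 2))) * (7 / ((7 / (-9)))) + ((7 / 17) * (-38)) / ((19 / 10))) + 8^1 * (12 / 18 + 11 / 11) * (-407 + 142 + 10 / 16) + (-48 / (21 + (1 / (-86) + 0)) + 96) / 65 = -140681772008821 / 6294720900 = -22349.17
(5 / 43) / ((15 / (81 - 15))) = 22 / 43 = 0.51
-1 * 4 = -4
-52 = -52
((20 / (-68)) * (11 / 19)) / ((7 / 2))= -110 / 2261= -0.05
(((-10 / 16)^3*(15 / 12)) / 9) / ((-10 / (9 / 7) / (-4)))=-0.02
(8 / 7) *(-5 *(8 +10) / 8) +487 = 3319 / 7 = 474.14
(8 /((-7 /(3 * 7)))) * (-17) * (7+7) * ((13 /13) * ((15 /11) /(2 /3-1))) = -257040 /11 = -23367.27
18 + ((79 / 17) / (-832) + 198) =3055025 / 14144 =215.99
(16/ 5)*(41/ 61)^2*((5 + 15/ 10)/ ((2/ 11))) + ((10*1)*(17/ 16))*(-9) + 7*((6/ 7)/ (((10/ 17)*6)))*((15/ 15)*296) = 68355719/ 148840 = 459.26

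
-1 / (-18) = 1 / 18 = 0.06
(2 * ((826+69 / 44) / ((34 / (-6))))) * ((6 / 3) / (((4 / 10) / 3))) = -1638585 / 374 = -4381.24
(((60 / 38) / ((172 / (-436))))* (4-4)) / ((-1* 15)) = 0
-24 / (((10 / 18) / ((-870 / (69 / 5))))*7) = 389.07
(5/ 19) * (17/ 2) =85/ 38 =2.24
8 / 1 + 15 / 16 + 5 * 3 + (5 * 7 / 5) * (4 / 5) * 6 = 4603 / 80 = 57.54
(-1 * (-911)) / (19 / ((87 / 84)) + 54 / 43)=1136017 / 24442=46.48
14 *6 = 84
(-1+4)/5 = 3/5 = 0.60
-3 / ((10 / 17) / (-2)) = 10.20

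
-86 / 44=-1.95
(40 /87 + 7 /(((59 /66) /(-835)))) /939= -33559630 /4819887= -6.96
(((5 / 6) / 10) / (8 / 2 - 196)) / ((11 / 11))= -1 / 2304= -0.00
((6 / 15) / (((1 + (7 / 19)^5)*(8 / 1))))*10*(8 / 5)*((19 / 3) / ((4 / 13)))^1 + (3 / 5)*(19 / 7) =362112469 / 20135010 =17.98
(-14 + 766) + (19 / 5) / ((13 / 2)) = 48918 / 65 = 752.58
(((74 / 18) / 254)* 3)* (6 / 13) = 37 / 1651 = 0.02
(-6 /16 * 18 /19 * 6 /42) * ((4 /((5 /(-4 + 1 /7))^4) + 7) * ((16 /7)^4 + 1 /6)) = -44970279306867 /3833592665000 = -11.73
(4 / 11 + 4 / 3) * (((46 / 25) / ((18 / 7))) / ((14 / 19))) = 12236 / 7425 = 1.65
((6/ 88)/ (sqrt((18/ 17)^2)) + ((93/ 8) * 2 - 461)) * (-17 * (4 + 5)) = 5892999/ 88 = 66965.90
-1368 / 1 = -1368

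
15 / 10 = 3 / 2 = 1.50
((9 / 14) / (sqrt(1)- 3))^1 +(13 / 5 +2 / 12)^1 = 2.45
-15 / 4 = -3.75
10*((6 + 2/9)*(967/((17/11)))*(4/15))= 4765376/459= 10382.08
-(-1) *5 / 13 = 0.38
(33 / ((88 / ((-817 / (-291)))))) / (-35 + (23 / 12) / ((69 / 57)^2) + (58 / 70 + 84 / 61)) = -120356355 / 3599414114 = -0.03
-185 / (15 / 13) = -481 / 3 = -160.33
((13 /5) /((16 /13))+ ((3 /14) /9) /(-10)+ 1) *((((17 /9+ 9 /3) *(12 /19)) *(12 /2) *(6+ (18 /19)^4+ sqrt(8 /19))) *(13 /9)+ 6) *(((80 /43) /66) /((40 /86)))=5720 *sqrt(38) /10773+ 3493477415 /98522676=38.73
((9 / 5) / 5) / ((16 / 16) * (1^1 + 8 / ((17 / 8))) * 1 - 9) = -17 / 200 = -0.08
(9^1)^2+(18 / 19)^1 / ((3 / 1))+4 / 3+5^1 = 4996 / 57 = 87.65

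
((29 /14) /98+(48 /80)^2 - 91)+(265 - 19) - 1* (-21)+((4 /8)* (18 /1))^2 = 8828173 /34300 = 257.38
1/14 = 0.07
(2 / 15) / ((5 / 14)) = 28 / 75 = 0.37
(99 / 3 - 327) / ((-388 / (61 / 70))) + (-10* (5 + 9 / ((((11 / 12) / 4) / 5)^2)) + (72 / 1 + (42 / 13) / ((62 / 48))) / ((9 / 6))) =-4052923869757 / 94600220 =-42842.65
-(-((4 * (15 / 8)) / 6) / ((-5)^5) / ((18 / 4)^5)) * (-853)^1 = 6824 / 36905625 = 0.00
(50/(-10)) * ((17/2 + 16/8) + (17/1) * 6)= -1125/2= -562.50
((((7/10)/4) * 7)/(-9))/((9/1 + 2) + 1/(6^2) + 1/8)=-49/4015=-0.01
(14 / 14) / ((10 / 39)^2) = 1521 / 100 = 15.21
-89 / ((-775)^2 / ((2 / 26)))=-89 / 7808125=-0.00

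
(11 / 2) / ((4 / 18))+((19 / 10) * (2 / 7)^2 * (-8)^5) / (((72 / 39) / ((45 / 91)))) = -1833819 / 1372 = -1336.60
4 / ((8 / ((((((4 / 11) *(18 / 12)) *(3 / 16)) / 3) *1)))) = 3 / 176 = 0.02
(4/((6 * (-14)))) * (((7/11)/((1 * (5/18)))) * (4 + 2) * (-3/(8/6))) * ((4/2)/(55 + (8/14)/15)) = 3402/63569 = 0.05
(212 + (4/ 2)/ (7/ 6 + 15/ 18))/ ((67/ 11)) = 2343/ 67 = 34.97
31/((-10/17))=-527/10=-52.70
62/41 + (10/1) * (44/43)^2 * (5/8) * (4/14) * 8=8740066/530663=16.47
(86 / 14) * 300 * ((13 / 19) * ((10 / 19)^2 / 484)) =4192500 / 5809573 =0.72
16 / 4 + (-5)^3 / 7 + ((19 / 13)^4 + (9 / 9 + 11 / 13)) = -1489074 / 199927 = -7.45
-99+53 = -46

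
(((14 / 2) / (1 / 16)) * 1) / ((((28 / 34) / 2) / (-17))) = -4624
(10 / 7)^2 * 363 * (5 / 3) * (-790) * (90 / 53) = -4301550000 / 2597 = -1656353.48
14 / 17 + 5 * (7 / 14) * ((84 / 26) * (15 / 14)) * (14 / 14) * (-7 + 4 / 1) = -25.14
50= 50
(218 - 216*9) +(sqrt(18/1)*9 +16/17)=-1686.88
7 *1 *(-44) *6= -1848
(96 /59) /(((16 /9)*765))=6 /5015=0.00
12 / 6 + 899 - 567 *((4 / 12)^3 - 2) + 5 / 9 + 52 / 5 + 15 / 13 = 1185274 / 585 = 2026.11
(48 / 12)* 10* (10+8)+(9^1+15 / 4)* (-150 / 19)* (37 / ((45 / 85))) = -239965 / 38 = -6314.87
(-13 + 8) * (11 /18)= -55 /18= -3.06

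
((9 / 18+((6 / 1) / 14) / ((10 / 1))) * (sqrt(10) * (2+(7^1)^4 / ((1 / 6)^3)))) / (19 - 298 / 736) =47877.83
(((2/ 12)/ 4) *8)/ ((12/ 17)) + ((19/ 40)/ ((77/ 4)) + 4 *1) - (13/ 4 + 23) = -150749/ 6930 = -21.75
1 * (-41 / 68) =-41 / 68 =-0.60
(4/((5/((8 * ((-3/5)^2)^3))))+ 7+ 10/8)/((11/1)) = 2671437/3437500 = 0.78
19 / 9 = 2.11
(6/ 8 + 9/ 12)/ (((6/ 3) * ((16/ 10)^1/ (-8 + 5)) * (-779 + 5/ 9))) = 0.00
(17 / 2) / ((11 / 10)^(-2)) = 2057 / 200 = 10.28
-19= -19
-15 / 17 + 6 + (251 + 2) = 4388 / 17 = 258.12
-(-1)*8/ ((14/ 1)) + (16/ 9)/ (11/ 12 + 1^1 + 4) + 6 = 10246/ 1491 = 6.87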